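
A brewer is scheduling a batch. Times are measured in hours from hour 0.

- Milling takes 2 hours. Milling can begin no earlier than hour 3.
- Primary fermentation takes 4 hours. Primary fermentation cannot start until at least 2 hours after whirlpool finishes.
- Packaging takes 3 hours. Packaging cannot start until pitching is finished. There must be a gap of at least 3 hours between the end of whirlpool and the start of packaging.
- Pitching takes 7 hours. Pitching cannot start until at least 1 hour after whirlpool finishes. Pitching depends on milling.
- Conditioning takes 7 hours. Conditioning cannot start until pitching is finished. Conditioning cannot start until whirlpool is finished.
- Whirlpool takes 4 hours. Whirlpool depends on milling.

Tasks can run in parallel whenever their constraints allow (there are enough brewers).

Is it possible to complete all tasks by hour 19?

No

Milling cannot begin until its own release at hour 3. It runs from hour 3 to 3 + 2 = hour 5.
Whirlpool cannot begin until milling (finishes hour 5). It runs from hour 5 to 5 + 4 = hour 9.
After whirlpool (finishes hour 9, plus 2-hour gap → hour 11), primary fermentation can start at hour 11 and finishes at hour 15.
Pitching needs all of whirlpool (finishes hour 9, plus 1-hour gap → hour 10); milling (finishes hour 5). That puts its earliest start at hour 10; it finishes at 10 + 7 = hour 17.
Packaging has to wait for pitching (finishes hour 17); whirlpool (finishes hour 9, plus 3-hour gap → hour 12). The latest of these is hour 17, so packaging runs hour 17 to 17 + 3 = hour 20.
Conditioning needs all of pitching (finishes hour 17); whirlpool (finishes hour 9). That puts its earliest start at hour 17; it finishes at 17 + 7 = hour 24.
The earliest everything can be done is hour 24, which is after the deadline of 19, so it is not possible.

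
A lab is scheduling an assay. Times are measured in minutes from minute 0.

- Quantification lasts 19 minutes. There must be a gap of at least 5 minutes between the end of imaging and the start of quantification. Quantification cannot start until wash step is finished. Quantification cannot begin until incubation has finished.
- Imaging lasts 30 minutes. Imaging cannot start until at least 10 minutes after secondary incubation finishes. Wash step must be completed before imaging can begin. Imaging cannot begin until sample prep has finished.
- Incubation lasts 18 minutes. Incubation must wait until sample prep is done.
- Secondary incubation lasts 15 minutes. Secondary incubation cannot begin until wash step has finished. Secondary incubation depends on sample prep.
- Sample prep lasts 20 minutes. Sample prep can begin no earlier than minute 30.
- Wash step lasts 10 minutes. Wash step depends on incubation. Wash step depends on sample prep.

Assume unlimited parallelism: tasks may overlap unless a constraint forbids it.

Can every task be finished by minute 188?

Yes

Sample prep waits on its own release at minute 30, so it starts at minute 30 and finishes at 30 + 20 = minute 50.
Incubation cannot begin until sample prep (finishes minute 50). It runs from minute 50 to 50 + 18 = minute 68.
Wash step has to wait for incubation (finishes minute 68); sample prep (finishes minute 50). The latest of these is minute 68, so wash step runs minute 68 to 68 + 10 = minute 78.
Secondary incubation has to wait for wash step (finishes minute 78); sample prep (finishes minute 50). The latest of these is minute 78, so secondary incubation runs minute 78 to 78 + 15 = minute 93.
Imaging cannot start until secondary incubation (finishes minute 93, plus 10-minute gap → minute 103); wash step (finishes minute 78); sample prep (finishes minute 50). The controlling bound is minute 103, so imaging finishes at 103 + 30 = minute 133.
Quantification has to wait for imaging (finishes minute 133, plus 5-minute gap → minute 138); wash step (finishes minute 78); incubation (finishes minute 68). The latest of these is minute 138, so quantification runs minute 138 to 138 + 19 = minute 157.
Every task is finished by minute 157, which is no later than the deadline of 188, so the schedule is feasible.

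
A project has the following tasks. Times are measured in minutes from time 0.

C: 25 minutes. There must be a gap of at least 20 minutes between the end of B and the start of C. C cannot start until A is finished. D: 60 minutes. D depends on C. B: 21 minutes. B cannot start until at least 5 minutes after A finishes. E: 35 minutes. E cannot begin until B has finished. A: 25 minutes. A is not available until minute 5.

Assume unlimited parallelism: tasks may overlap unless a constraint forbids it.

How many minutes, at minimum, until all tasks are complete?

161

After its own release at minute 5, A can start at minute 5 and finishes at minute 30.
B cannot begin until A (finishes minute 30, plus 5-minute gap → minute 35). It runs from minute 35 to 35 + 21 = minute 56.
E cannot begin until B (finishes minute 56). It runs from minute 56 to 56 + 35 = minute 91.
C needs all of B (finishes minute 56, plus 20-minute gap → minute 76); A (finishes minute 30). That puts its earliest start at minute 76; it finishes at 76 + 25 = minute 101.
D cannot begin until C (finishes minute 101). It runs from minute 101 to 101 + 60 = minute 161.
All tasks are finished once the last one completes. Finish times: A at 30, B at 56, C at 101, D at 161, E at 91. The latest is minute 161.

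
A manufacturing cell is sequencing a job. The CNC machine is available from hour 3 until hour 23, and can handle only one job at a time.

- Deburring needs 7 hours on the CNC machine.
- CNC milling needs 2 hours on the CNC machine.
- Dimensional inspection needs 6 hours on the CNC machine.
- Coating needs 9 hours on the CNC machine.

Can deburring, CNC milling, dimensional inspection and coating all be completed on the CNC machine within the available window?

The CNC machine window is 23 − 3 = 20 hours.
Running back to back, the jobs need 7 + 2 + 6 + 9 = 24 hours on the CNC machine.
Since 24 > 20, they cannot all fit.

No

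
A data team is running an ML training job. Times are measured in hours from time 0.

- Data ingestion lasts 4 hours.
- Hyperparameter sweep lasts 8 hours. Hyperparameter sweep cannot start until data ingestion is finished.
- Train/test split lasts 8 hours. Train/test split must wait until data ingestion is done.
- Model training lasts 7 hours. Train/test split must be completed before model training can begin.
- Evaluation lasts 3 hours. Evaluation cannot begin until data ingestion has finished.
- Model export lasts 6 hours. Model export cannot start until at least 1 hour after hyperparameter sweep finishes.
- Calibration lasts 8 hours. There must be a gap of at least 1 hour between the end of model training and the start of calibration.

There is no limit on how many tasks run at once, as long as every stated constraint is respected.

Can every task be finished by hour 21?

No

Data ingestion can start immediately at hour 0; it finishes at hour 4.
Evaluation cannot begin until data ingestion (finishes hour 4). It runs from hour 4 to 4 + 3 = hour 7.
Hyperparameter sweep cannot begin until data ingestion (finishes hour 4). It runs from hour 4 to 4 + 8 = hour 12.
Model export cannot begin until hyperparameter sweep (finishes hour 12, plus 1-hour gap → hour 13). It runs from hour 13 to 13 + 6 = hour 19.
After data ingestion (finishes hour 4), train/test split can start at hour 4 and finishes at hour 12.
After train/test split (finishes hour 12), model training can start at hour 12 and finishes at hour 19.
Calibration waits on model training (finishes hour 19, plus 1-hour gap → hour 20), so it starts at hour 20 and finishes at 20 + 8 = hour 28.
The earliest everything can be done is hour 28, which is after the deadline of 21, so it is not possible.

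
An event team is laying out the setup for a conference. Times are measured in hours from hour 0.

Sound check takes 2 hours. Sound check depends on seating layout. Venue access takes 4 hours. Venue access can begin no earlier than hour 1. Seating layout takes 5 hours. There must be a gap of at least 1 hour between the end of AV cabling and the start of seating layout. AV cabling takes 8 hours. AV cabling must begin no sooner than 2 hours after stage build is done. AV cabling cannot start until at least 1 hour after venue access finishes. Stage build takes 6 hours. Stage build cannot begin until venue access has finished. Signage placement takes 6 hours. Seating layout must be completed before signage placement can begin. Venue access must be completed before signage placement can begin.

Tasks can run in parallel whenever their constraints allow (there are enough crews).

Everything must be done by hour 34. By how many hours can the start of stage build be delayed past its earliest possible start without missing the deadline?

Venue access cannot begin until its own release at hour 1. It runs from hour 1 to 1 + 4 = hour 5.
Stage build waits on venue access (finishes hour 5), so it starts at hour 5 and finishes at 5 + 6 = hour 11.

Working backward from the deadline:
To finish by hour 34, signage placement (duration 6) must start no later than hour 28.
Sound check must finish by hour 34; it takes 2 hours, so it must start by 34 − 2 = hour 32.
Seating layout must finish in time for signage placement (must start by hour 28); sound check (must start by hour 32). The tightest is hour 28, so seating layout must start by 28 − 5 = hour 23.
Since seating layout (must start by hour 23, minus 1-hour gap → hour 22) depends on it, AV cabling must finish by hour 22. Backing off its 8-hour duration gives a latest start of hour 14.
Stage build feeds into AV cabling (must start by hour 14, minus 2-hour gap → hour 12); so stage build must finish by hour 12 and therefore start by hour 6.
So stage build can start as early as hour 5 and as late as hour 6, giving 6 − 5 = 1 hour of slack.

1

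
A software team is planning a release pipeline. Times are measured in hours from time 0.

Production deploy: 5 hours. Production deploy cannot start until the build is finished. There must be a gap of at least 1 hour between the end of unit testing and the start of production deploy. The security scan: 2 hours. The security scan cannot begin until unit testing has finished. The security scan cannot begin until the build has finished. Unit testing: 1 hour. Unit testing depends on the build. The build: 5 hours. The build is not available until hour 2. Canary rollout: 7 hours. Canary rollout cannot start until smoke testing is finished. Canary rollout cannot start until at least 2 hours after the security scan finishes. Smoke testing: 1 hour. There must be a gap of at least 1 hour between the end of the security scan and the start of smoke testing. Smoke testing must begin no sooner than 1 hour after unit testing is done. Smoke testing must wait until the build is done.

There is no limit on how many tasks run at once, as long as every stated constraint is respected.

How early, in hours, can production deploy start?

9

After its own release at hour 2, the build can start at hour 2 and finishes at hour 7.
After the build (finishes hour 7), unit testing can start at hour 7 and finishes at hour 8.
Production deploy waits on the build (finishes hour 7); unit testing (finishes hour 8, plus 1-hour gap → hour 9). The latest of these is hour 9, which is the earliest production deploy can start.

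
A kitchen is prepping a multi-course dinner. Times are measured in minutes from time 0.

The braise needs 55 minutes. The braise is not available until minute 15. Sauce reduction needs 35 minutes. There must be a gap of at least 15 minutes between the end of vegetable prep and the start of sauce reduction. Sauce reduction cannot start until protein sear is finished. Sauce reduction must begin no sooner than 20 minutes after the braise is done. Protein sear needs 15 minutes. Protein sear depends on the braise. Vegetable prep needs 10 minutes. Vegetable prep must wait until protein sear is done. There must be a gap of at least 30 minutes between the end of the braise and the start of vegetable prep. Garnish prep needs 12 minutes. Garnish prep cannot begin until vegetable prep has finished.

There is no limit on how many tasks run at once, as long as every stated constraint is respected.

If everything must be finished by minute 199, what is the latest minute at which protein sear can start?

To finish by minute 199, sauce reduction (duration 35) must start no later than minute 164.
To finish by minute 199, garnish prep (duration 12) must start no later than minute 187.
For vegetable prep: sauce reduction (must start by minute 164, minus 15-minute gap → minute 149); garnish prep (must start by minute 187). The most restrictive is minute 149; with a 10-minute duration, vegetable prep must start by minute 139.
For protein sear: vegetable prep (must start by minute 139); sauce reduction (must start by minute 164). The most restrictive is minute 139; with a 15-minute duration, protein sear must start by minute 124.

124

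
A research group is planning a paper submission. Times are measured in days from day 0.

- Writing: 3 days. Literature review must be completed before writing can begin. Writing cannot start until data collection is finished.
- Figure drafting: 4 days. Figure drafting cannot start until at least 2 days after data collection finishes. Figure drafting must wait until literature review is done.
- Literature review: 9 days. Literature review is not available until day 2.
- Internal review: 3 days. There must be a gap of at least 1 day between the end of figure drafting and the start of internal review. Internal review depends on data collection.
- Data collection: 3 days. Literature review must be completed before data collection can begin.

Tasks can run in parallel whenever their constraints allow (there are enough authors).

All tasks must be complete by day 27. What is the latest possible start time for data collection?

14

Nothing follows internal review; the deadline of day 27 is its only limit. It must start by 27 − 3 = day 24.
Figure drafting feeds into internal review (must start by day 24, minus 1-day gap → day 23); so figure drafting must finish by day 23 and therefore start by day 19.
Writing has no dependents, so it just needs to finish by day 27. Starting by 27 − 3 = day 24 achieves that.
Data collection has several dependents: figure drafting (must start by day 19, minus 2-day gap → day 17); writing (must start by day 24); internal review (must start by day 24). The earliest of those limits is day 17, so data collection must start by 17 − 3 = day 14.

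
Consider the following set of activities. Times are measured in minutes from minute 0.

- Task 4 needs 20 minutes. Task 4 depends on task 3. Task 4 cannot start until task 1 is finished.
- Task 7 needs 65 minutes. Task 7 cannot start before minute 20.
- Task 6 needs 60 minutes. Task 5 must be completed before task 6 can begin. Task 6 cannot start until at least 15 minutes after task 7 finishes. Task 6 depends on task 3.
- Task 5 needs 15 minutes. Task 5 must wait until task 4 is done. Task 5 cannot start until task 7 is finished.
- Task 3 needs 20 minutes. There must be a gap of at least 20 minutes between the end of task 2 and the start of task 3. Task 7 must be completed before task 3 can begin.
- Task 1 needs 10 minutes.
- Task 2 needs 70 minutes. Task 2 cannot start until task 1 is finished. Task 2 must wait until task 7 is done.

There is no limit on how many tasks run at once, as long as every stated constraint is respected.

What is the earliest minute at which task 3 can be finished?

After its own release at minute 20, task 7 can start at minute 20 and finishes at minute 85.
Task 1 can start immediately at minute 0; it finishes at minute 10.
Task 2 has to wait for task 1 (finishes minute 10); task 7 (finishes minute 85). The latest of these is minute 85, so task 2 runs minute 85 to 85 + 70 = minute 155.
For task 3: task 2 (finishes minute 155, plus 20-minute gap → minute 175); task 7 (finishes minute 85). Taking the maximum gives a start of minute 175, and it finishes at 175 + 20 = minute 195.

195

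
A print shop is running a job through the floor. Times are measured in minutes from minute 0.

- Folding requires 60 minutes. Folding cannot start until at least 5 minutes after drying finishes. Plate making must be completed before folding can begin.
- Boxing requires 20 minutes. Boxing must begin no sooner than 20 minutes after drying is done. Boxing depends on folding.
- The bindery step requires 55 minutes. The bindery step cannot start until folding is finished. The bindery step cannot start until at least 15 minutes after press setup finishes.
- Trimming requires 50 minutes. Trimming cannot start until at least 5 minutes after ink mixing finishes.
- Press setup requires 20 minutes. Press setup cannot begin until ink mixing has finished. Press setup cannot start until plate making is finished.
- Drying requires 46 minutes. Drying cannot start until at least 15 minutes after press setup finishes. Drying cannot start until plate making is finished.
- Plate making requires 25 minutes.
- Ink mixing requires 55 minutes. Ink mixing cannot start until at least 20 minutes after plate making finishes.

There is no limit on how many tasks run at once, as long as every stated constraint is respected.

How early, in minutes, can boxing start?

Nothing blocks plate making, so it runs from minute 0 to minute 25.
Ink mixing waits on plate making (finishes minute 25, plus 20-minute gap → minute 45), so it starts at minute 45 and finishes at 45 + 55 = minute 100.
Press setup has to wait for ink mixing (finishes minute 100); plate making (finishes minute 25). The latest of these is minute 100, so press setup runs minute 100 to 100 + 20 = minute 120.
Drying has to wait for press setup (finishes minute 120, plus 15-minute gap → minute 135); plate making (finishes minute 25). The latest of these is minute 135, so drying runs minute 135 to 135 + 46 = minute 181.
Folding has to wait for drying (finishes minute 181, plus 5-minute gap → minute 186); plate making (finishes minute 25). The latest of these is minute 186, so folding runs minute 186 to 186 + 60 = minute 246.
Boxing waits on drying (finishes minute 181, plus 20-minute gap → minute 201); folding (finishes minute 246). The latest of these is minute 246, which is the earliest boxing can start.

246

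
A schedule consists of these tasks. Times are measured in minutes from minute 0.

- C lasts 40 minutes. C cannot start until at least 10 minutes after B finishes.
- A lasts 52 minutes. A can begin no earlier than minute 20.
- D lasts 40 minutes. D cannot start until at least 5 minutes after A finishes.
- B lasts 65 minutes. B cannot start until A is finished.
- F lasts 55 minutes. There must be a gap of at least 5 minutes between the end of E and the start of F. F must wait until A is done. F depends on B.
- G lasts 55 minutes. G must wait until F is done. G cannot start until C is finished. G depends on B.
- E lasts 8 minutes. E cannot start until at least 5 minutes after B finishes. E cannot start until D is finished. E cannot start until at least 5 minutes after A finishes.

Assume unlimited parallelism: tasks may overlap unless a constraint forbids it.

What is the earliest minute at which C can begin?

A waits on its own release at minute 20, so it starts at minute 20 and finishes at 20 + 52 = minute 72.
After A (finishes minute 72), B can start at minute 72 and finishes at minute 137.
C waits on B (finishes minute 137, plus 10-minute gap → minute 147), so the earliest it can start is minute 147.

147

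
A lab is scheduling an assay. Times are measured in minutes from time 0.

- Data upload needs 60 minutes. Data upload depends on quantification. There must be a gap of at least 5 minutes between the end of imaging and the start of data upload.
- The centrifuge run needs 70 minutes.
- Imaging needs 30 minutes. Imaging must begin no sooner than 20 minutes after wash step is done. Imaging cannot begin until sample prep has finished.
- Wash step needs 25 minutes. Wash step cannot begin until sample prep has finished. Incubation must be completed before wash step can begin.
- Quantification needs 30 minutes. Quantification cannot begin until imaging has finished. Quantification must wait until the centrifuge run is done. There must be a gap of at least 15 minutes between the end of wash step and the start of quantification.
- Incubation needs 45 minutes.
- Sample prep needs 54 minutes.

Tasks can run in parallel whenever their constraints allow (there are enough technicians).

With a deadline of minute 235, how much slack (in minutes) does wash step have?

Incubation can start immediately at minute 0; it finishes at minute 45.
Sample prep can start immediately at minute 0; it finishes at minute 54.
For wash step: sample prep (finishes minute 54); incubation (finishes minute 45). Taking the maximum gives a start of minute 54, and it finishes at 54 + 25 = minute 79.

Working backward from the deadline:
To finish by minute 235, data upload (duration 60) must start no later than minute 175.
Quantification has to be done before data upload (must start by minute 175). That means finishing by minute 175, i.e. starting by 175 − 30 = minute 145.
Imaging must finish in time for quantification (must start by minute 145); data upload (must start by minute 175, minus 5-minute gap → minute 170). The tightest is minute 145, so imaging must start by 145 − 30 = minute 115.
Wash step must finish in time for imaging (must start by minute 115, minus 20-minute gap → minute 95); quantification (must start by minute 145, minus 15-minute gap → minute 130). The tightest is minute 95, so wash step must start by 95 − 25 = minute 70.
So wash step can start as early as minute 54 and as late as minute 70, giving 70 − 54 = 16 minutes of slack.

16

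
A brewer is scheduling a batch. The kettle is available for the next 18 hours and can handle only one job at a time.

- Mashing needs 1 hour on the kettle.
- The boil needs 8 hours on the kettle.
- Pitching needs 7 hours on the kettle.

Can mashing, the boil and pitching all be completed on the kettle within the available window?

Running back to back, the jobs need 1 + 8 + 7 = 16 hours on the kettle.
Since 16 ≤ 18, they fit within the window.

Yes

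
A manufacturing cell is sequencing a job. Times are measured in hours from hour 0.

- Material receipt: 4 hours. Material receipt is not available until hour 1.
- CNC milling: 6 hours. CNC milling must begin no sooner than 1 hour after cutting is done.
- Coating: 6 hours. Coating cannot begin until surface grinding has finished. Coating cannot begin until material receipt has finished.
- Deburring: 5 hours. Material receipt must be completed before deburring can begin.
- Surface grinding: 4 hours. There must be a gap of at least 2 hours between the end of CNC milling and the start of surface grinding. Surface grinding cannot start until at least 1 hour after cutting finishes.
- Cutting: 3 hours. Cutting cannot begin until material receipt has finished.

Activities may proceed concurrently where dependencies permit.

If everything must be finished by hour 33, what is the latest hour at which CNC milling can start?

15

To finish by hour 33, coating (duration 6) must start no later than hour 27.
Surface grinding must finish before coating (must start by hour 27). With a 4-hour duration, surface grinding must start by 27 − 4 = hour 23.
CNC milling feeds into surface grinding (must start by hour 23, minus 2-hour gap → hour 21); so CNC milling must finish by hour 21 and therefore start by hour 15.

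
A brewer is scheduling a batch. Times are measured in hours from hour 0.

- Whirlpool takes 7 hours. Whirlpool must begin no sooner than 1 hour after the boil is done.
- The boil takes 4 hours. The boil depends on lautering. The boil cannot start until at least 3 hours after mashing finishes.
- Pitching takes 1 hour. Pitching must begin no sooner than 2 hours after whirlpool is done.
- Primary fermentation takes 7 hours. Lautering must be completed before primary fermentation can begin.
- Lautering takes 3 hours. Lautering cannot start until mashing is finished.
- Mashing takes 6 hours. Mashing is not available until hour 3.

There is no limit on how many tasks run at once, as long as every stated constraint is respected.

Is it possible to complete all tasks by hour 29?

Yes

Mashing waits on its own release at hour 3, so it starts at hour 3 and finishes at 3 + 6 = hour 9.
Lautering cannot begin until mashing (finishes hour 9). It runs from hour 9 to 9 + 3 = hour 12.
Primary fermentation waits on lautering (finishes hour 12), so it starts at hour 12 and finishes at 12 + 7 = hour 19.
For the boil: lautering (finishes hour 12); mashing (finishes hour 9, plus 3-hour gap → hour 12). Taking the maximum gives a start of hour 12, and it finishes at 12 + 4 = hour 16.
Whirlpool waits on the boil (finishes hour 16, plus 1-hour gap → hour 17), so it starts at hour 17 and finishes at 17 + 7 = hour 24.
After whirlpool (finishes hour 24, plus 2-hour gap → hour 26), pitching can start at hour 26 and finishes at hour 27.
Every task is finished by hour 27, which is no later than the deadline of 29, so the schedule is feasible.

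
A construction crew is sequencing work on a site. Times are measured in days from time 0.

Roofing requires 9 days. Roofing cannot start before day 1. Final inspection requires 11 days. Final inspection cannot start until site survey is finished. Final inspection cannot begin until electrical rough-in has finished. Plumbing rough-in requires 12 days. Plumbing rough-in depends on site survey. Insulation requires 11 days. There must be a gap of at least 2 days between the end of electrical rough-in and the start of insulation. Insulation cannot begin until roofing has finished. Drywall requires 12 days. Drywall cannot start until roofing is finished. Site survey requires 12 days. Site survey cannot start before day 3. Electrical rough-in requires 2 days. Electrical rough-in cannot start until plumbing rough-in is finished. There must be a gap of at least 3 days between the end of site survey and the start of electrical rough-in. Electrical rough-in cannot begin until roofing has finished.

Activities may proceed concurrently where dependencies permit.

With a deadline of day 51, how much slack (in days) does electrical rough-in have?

9

Roofing waits on its own release at day 1, so it starts at day 1 and finishes at 1 + 9 = day 10.
After its own release at day 3, site survey can start at day 3 and finishes at day 15.
After site survey (finishes day 15), plumbing rough-in can start at day 15 and finishes at day 27.
For electrical rough-in: plumbing rough-in (finishes day 27); site survey (finishes day 15, plus 3-day gap → day 18); roofing (finishes day 10). Taking the maximum gives a start of day 27, and it finishes at 27 + 2 = day 29.

Working backward from the deadline:
Insulation must finish by day 51; it takes 11 days, so it must start by 51 − 11 = day 40.
To finish by day 51, final inspection (duration 11) must start no later than day 40.
Electrical rough-in must finish in time for insulation (must start by day 40, minus 2-day gap → day 38); final inspection (must start by day 40). The tightest is day 38, so electrical rough-in must start by 38 − 2 = day 36.
So electrical rough-in can start as early as day 27 and as late as day 36, giving 36 − 27 = 9 days of slack.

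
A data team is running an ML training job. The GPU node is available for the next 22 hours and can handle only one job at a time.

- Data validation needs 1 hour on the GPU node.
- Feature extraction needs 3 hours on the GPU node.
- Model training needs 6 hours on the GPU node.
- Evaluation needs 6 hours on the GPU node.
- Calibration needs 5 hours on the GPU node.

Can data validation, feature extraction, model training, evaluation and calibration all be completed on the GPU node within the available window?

Running back to back, the jobs need 1 + 3 + 6 + 6 + 5 = 21 hours on the GPU node.
Since 21 ≤ 22, they fit within the window.

Yes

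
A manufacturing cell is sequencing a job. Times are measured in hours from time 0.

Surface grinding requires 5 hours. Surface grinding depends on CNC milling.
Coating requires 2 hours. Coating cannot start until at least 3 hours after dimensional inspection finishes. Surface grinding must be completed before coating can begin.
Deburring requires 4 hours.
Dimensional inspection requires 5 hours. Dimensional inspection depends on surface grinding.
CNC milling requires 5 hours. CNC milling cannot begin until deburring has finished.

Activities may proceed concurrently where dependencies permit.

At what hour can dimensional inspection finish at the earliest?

19

Nothing blocks deburring, so it runs from hour 0 to hour 4.
CNC milling cannot begin until deburring (finishes hour 4). It runs from hour 4 to 4 + 5 = hour 9.
After CNC milling (finishes hour 9), surface grinding can start at hour 9 and finishes at hour 14.
Dimensional inspection waits on surface grinding (finishes hour 14), so it starts at hour 14 and finishes at 14 + 5 = hour 19.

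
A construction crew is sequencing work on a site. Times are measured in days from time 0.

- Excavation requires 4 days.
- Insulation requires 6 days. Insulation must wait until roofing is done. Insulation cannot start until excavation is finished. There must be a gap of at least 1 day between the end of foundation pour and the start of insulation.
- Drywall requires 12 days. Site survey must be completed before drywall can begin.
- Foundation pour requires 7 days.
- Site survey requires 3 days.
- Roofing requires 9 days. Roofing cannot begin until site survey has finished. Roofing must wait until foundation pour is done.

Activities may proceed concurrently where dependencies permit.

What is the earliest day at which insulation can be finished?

Foundation pour has no prerequisites, so it starts at day 0 and finishes at day 7.
Excavation can start immediately at day 0; it finishes at day 4.
Site survey has no prerequisites, so it starts at day 0 and finishes at day 3.
Roofing has to wait for site survey (finishes day 3); foundation pour (finishes day 7). The latest of these is day 7, so roofing runs day 7 to 7 + 9 = day 16.
Insulation cannot start until roofing (finishes day 16); excavation (finishes day 4); foundation pour (finishes day 7, plus 1-day gap → day 8). The controlling bound is day 16, so insulation finishes at 16 + 6 = day 22.

22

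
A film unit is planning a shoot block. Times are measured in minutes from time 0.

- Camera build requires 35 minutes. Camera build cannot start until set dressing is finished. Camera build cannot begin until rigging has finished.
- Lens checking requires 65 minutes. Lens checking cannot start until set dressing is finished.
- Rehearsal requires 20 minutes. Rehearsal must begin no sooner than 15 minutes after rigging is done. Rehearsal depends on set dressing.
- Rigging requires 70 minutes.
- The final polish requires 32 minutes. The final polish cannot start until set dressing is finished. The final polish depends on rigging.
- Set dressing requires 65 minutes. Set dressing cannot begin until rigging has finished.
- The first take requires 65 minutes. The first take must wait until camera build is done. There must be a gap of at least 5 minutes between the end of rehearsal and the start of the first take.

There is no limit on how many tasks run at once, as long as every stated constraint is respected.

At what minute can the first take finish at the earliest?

235

Nothing blocks rigging, so it runs from minute 0 to minute 70.
After rigging (finishes minute 70), set dressing can start at minute 70 and finishes at minute 135.
Rehearsal has to wait for rigging (finishes minute 70, plus 15-minute gap → minute 85); set dressing (finishes minute 135). The latest of these is minute 135, so rehearsal runs minute 135 to 135 + 20 = minute 155.
Camera build needs all of set dressing (finishes minute 135); rigging (finishes minute 70). That puts its earliest start at minute 135; it finishes at 135 + 35 = minute 170.
The first take has to wait for camera build (finishes minute 170); rehearsal (finishes minute 155, plus 5-minute gap → minute 160). The latest of these is minute 170, so the first take runs minute 170 to 170 + 65 = minute 235.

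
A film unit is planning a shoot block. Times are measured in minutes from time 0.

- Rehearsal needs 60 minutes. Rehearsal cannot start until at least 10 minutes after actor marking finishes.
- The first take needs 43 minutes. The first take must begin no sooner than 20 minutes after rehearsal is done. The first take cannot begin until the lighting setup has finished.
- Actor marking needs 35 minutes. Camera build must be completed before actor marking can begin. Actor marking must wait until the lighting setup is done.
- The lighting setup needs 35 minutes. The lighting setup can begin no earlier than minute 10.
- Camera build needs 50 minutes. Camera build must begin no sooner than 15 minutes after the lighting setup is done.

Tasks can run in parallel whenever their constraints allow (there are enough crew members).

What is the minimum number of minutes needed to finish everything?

278

After its own release at minute 10, the lighting setup can start at minute 10 and finishes at minute 45.
After the lighting setup (finishes minute 45, plus 15-minute gap → minute 60), camera build can start at minute 60 and finishes at minute 110.
Actor marking cannot start until camera build (finishes minute 110); the lighting setup (finishes minute 45). The controlling bound is minute 110, so actor marking finishes at 110 + 35 = minute 145.
Rehearsal cannot begin until actor marking (finishes minute 145, plus 10-minute gap → minute 155). It runs from minute 155 to 155 + 60 = minute 215.
The first take needs all of rehearsal (finishes minute 215, plus 20-minute gap → minute 235); the lighting setup (finishes minute 45). That puts its earliest start at minute 235; it finishes at 235 + 43 = minute 278.
All tasks are finished once the last one completes. Finish times: The lighting setup at 45, Camera build at 110, Actor marking at 145, Rehearsal at 215, The first take at 278. The latest is minute 278.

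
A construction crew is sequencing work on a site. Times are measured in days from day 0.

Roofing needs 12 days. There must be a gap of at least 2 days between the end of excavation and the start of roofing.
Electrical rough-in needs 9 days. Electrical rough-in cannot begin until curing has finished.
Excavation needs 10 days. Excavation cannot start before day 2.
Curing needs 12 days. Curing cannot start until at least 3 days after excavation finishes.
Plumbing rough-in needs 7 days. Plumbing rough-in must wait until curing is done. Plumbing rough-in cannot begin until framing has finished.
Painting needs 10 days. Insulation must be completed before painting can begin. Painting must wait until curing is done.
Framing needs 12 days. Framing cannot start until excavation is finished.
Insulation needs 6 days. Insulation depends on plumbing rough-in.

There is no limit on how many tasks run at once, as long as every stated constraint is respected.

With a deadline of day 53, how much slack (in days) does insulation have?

3

Excavation waits on its own release at day 2, so it starts at day 2 and finishes at 2 + 10 = day 12.
Framing waits on excavation (finishes day 12), so it starts at day 12 and finishes at 12 + 12 = day 24.
Curing waits on excavation (finishes day 12, plus 3-day gap → day 15), so it starts at day 15 and finishes at 15 + 12 = day 27.
Plumbing rough-in has to wait for curing (finishes day 27); framing (finishes day 24). The latest of these is day 27, so plumbing rough-in runs day 27 to 27 + 7 = day 34.
Insulation cannot begin until plumbing rough-in (finishes day 34). It runs from day 34 to 34 + 6 = day 40.

Working backward from the deadline:
To finish by day 53, painting (duration 10) must start no later than day 43.
Insulation feeds into painting (must start by day 43); so insulation must finish by day 43 and therefore start by day 37.
So insulation can start as early as day 34 and as late as day 37, giving 37 − 34 = 3 days of slack.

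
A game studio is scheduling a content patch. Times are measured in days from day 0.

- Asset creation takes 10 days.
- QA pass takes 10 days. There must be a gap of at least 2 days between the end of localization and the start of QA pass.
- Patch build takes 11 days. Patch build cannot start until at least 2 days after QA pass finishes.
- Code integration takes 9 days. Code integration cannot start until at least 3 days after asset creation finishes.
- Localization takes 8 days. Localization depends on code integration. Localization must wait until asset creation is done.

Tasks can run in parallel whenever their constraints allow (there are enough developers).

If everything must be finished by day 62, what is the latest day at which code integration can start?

Patch build must finish by day 62; it takes 11 days, so it must start by 62 − 11 = day 51.
QA pass has to be done before patch build (must start by day 51, minus 2-day gap → day 49). That means finishing by day 49, i.e. starting by 49 − 10 = day 39.
Localization has to be done before QA pass (must start by day 39, minus 2-day gap → day 37). That means finishing by day 37, i.e. starting by 37 − 8 = day 29.
Code integration must finish before localization (must start by day 29). With a 9-day duration, code integration must start by 29 − 9 = day 20.

20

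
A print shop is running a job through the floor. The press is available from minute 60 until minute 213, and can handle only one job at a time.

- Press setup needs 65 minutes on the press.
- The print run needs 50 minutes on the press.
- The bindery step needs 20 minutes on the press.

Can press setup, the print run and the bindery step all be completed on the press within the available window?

Yes

The press window is 213 − 60 = 153 minutes.
Running back to back, the jobs need 65 + 50 + 20 = 135 minutes on the press.
Since 135 ≤ 153, they fit within the window.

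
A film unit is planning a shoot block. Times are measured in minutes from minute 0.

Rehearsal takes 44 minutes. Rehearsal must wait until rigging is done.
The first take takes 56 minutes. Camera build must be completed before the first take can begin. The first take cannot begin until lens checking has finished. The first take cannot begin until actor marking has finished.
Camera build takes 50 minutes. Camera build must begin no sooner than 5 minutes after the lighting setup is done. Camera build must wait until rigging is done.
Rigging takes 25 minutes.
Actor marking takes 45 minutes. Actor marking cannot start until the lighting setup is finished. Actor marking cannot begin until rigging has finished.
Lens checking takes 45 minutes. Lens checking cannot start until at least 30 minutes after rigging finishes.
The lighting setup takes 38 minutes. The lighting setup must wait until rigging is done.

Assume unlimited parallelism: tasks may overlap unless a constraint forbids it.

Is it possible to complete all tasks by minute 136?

Rigging has no prerequisites, so it starts at minute 0 and finishes at minute 25.
Rehearsal cannot begin until rigging (finishes minute 25). It runs from minute 25 to 25 + 44 = minute 69.
Lens checking cannot begin until rigging (finishes minute 25, plus 30-minute gap → minute 55). It runs from minute 55 to 55 + 45 = minute 100.
The lighting setup waits on rigging (finishes minute 25), so it starts at minute 25 and finishes at 25 + 38 = minute 63.
Actor marking needs all of the lighting setup (finishes minute 63); rigging (finishes minute 25). That puts its earliest start at minute 63; it finishes at 63 + 45 = minute 108.
Camera build needs all of the lighting setup (finishes minute 63, plus 5-minute gap → minute 68); rigging (finishes minute 25). That puts its earliest start at minute 68; it finishes at 68 + 50 = minute 118.
For the first take: camera build (finishes minute 118); lens checking (finishes minute 100); actor marking (finishes minute 108). Taking the maximum gives a start of minute 118, and it finishes at 118 + 56 = minute 174.
The earliest everything can be done is minute 174, which is after the deadline of 136, so it is not possible.

No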